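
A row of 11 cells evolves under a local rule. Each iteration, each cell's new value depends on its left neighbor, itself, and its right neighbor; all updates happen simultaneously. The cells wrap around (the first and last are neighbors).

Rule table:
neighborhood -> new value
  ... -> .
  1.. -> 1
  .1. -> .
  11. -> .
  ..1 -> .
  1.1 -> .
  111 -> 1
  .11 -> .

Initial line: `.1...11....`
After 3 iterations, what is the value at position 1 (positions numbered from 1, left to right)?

..1....1...
...1....1..
....1....1.
position 1 holds .

.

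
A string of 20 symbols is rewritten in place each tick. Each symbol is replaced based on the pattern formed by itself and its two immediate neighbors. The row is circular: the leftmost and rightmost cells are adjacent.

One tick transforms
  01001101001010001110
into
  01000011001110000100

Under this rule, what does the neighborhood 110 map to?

0

At position 5 the neighborhood is 110; the next row has 0 there.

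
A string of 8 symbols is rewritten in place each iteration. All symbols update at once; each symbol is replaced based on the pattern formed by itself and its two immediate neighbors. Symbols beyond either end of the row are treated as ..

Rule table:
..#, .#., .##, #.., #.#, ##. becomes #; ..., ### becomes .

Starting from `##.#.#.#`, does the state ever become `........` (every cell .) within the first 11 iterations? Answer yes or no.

########
#......#
##....##
###..###
#.####.#
###..###  (repeats iteration 4; period 2)
iteration 11: #.####.#
iteration 11 is #.####.#, still not uniform .

no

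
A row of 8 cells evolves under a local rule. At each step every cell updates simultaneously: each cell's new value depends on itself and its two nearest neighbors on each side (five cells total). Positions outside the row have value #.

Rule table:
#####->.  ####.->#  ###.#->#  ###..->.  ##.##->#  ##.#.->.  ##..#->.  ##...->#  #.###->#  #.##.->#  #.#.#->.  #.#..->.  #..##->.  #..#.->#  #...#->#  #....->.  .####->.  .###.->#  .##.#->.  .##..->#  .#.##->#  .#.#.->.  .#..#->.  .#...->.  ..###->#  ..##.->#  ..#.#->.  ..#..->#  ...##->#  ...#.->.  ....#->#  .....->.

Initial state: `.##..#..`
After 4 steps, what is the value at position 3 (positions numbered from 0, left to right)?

###.##..
.#####..
##..#...
#..##.##
position 3 holds #

#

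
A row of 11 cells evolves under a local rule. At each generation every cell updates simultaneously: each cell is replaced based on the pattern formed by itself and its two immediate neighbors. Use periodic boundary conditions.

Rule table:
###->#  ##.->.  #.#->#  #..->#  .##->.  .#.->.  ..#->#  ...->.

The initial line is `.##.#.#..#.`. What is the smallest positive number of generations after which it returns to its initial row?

2

#..#.#.##.#
.##.#.#..#.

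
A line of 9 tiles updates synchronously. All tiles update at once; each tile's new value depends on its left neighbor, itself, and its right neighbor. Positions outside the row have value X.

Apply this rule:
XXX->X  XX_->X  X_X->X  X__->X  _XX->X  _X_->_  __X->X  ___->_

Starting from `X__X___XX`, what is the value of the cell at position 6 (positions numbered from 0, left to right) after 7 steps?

XXX_X_XXX
XXXX_XXXX
XXXXXXXXX
XXXXXXXXX  (fixed point — unchanged through step 7)
position 6 holds X

X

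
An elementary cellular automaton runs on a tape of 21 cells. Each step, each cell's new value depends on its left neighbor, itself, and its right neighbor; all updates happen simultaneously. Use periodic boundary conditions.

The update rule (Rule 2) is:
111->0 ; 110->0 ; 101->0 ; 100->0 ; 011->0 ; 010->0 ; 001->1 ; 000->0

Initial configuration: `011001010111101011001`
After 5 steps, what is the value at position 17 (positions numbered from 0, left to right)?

000010000000000000010
000100000000000000100
001000000000000001000
010000000000000010000
100000000000000100000
position 17 holds 0

0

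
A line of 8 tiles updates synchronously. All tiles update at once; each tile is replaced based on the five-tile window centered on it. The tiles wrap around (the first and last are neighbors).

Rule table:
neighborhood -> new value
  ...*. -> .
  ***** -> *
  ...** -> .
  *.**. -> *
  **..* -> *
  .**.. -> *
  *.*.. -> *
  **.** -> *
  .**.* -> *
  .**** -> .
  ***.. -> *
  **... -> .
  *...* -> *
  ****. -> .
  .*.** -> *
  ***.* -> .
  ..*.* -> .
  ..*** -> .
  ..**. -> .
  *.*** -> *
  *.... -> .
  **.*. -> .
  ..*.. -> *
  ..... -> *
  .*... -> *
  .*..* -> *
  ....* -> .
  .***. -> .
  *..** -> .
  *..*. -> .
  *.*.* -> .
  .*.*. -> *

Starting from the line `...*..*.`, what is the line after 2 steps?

...**.**
.*..****

.*..****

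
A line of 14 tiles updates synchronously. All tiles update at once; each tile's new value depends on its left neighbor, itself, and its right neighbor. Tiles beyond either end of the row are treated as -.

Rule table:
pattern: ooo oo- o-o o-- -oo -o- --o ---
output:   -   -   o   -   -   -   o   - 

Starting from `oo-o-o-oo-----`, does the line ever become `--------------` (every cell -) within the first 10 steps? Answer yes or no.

step 1: --o-o-o-------
step 2: -o-o-o--------
step 3: o-o-o---------
step 4: -o-o----------
step 5: o-o-----------
step 6: -o------------
step 7: o-------------
step 8: --------------
all cells are - at step 8

yes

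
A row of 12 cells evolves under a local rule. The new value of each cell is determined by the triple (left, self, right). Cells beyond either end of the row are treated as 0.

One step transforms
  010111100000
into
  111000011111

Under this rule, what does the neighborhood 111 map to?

At position 4 the neighborhood is 111; the next row has 0 there.

0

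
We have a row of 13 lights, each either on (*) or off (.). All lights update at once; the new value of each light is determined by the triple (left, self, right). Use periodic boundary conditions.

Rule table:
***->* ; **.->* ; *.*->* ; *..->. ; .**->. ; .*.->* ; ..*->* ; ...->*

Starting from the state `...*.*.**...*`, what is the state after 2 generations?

*.********.**

.******.*.***
*.********.**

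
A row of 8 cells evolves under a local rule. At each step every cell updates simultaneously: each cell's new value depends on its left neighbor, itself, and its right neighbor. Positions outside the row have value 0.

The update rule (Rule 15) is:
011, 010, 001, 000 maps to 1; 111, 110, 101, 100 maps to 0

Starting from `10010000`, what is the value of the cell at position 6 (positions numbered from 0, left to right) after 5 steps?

1

step 1: 10110111
step 2: 10100100
step 3: 10101101
step 4: 10101001
step 5: 10101011
position 6 holds 1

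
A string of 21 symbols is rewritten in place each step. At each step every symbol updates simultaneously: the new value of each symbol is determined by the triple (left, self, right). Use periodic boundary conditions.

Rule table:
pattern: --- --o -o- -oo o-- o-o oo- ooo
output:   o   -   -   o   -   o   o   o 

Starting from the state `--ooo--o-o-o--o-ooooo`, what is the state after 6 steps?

--ooooooooooooooooooo

--ooo---o-o----oooooo
--ooo-o--o--oo-oooooo
--oooo------ooooooooo
--oooo-oooo-ooooooooo
--ooooooooooooooooooo
--ooooooooooooooooooo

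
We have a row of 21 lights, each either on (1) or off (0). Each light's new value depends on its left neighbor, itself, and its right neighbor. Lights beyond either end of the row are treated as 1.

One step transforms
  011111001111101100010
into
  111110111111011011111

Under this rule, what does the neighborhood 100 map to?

At position 6 the neighborhood is 100; the next row has 1 there.

1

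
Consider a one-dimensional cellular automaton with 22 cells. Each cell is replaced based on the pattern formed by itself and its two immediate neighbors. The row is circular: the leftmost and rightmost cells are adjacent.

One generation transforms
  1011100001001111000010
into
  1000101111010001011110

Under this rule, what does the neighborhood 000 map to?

At position 6 the neighborhood is 000; the next row has 1 there.

1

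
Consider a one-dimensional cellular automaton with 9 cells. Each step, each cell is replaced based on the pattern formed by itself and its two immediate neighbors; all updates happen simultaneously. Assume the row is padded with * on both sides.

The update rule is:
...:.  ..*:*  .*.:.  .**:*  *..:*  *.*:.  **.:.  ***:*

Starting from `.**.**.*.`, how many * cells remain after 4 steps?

7

step 1: .*..*....
step 2: ..**.*..*
step 3: ***...***
step 4: **.*.****
count of *: 7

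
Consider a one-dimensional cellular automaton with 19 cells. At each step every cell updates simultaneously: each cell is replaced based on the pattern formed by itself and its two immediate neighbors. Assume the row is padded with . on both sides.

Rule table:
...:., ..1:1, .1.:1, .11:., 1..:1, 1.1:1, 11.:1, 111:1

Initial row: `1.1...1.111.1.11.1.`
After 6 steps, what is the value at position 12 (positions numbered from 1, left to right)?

1

1111.111.11111.1111
.1111.111.11111.111
1.1111.111.11111.11
11.1111.111.11111.1
.11.1111.111.111111
1.11.1111.111.11111
position 12 holds 1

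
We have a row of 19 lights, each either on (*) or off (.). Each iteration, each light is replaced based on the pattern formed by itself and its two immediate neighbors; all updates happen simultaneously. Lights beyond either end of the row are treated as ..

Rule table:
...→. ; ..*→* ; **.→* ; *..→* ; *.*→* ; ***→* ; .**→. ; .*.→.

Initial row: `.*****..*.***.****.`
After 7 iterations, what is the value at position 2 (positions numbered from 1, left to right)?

.

*.******.*.***.****
.*.******.*.***.***
*.*.******.*.***.**
.*.*.******.*.***.*
*.*.*.******.*.***.
.*.*.*.******.*.***
*.*.*.*.******.*.**
position 2 holds .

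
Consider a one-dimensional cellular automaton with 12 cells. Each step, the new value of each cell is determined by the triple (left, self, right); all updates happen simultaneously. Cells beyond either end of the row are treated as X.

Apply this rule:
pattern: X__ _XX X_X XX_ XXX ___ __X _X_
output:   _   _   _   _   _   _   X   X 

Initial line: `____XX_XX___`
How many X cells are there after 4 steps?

___X_______X
__XX______X_
_X_______XX_
_X______X___
count of X: 2

2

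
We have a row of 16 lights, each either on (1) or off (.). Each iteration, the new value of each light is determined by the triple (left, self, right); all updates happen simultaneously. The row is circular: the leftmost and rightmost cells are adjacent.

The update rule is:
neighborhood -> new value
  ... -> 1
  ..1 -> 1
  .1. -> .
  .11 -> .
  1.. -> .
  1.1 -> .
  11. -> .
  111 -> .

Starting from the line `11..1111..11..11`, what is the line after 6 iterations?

.1111..1111..11.

...1.....1...1..
111..1111..11..1
....1.....1...1.
1111..1111..11..
.....1.....1...1
.1111..1111..11.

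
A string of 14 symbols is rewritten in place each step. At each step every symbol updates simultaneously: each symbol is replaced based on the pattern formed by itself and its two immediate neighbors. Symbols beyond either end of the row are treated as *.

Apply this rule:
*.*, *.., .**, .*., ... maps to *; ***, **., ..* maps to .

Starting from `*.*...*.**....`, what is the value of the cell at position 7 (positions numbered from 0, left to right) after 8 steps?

.****.***.***.
**...**..**..*
..**.*.*.*.*.*
*.*.**********
.****.........
**...********.
..**.*.......*
*.*.********.*
position 7 holds *

*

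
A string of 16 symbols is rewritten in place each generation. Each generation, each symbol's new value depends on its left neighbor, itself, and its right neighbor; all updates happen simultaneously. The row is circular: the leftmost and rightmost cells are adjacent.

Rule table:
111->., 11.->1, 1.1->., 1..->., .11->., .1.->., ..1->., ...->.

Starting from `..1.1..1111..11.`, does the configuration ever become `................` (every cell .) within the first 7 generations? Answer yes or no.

..........1...1.
................
all cells are . at generation 2

yes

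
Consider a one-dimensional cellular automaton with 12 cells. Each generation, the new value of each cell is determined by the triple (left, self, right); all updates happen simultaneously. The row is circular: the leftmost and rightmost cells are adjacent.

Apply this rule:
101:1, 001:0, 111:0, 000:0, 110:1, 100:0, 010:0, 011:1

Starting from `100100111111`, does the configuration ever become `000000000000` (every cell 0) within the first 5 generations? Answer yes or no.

yes

100000100000
000000000000
all cells are 0 at generation 2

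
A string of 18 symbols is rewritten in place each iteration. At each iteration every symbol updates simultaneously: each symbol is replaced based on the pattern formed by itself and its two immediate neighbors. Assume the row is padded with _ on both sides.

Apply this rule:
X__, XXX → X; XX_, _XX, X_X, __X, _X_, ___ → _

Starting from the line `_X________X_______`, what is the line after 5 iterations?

iteration 1: __X________X______
iteration 2: ___X________X_____
iteration 3: ____X________X____
iteration 4: _____X________X___
iteration 5: ______X________X__

______X________X__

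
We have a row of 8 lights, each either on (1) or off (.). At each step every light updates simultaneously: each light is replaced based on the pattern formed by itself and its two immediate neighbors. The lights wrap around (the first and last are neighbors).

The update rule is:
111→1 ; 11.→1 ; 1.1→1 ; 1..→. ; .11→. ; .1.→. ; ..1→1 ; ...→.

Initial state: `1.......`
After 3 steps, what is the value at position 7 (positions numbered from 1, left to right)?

step 1: .......1
step 2: ......1.
step 3: .....1..
position 7 holds .

.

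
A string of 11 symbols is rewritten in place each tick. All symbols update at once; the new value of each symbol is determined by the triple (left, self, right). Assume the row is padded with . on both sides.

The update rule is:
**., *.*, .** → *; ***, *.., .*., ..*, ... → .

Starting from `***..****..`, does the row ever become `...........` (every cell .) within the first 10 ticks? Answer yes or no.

yes

tick 1: *.*..*..*..
tick 2: .*.........
tick 3: ...........
all cells are . at tick 3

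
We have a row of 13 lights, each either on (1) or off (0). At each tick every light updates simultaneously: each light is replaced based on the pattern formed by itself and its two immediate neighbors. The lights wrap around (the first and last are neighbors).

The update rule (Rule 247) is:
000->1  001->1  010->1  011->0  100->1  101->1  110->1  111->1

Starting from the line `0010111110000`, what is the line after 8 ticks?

1111011111111
1111101111111
1111110111111
1111111011111
1111111101111
1111111110111
1111111111011
1111111111101

1111111111101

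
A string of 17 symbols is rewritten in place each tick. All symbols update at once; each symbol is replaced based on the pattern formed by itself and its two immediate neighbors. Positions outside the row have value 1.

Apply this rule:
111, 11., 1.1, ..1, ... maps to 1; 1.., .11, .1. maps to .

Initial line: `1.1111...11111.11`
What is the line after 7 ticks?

11111111.111.11.1

11.111.11.11111.1
111.111.11.11111.
1111.111.11.11111
11111.111.11.1111
111111.111.11.111
1111111.111.11.11
11111111.111.11.1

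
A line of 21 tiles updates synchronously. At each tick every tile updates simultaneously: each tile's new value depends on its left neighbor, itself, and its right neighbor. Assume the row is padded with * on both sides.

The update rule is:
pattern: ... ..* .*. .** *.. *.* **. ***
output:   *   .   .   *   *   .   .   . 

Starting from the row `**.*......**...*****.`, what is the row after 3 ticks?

.....******..**.*....

tick 1: ....*****.*.**.*.....
tick 2: ***.*.......*...****.
tick 3: .....******..**.*....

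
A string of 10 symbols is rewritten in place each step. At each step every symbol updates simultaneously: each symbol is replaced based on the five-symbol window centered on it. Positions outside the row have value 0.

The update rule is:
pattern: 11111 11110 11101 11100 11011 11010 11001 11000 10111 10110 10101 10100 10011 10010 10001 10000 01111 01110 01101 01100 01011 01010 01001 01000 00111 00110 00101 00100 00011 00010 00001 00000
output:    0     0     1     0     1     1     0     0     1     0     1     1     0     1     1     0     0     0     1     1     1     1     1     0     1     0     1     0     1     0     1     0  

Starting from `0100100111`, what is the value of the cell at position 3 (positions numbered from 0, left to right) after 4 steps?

step 1: 0011010100
step 2: 1101111100
step 3: 0111000000
step 4: 1100000000
position 3 holds 0

0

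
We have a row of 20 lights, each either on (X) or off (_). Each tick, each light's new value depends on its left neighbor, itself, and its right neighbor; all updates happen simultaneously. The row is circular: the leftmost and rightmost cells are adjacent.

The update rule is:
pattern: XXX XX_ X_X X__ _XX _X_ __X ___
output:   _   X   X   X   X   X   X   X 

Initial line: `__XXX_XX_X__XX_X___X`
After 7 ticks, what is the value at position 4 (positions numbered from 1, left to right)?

_

XXX_XXXXXXXXXXXXXXXX
__XXX_______________
XXX_XXXXXXXXXXXXXXXX  (repeats tick 1; period 2)
tick 7: XXX_XXXXXXXXXXXXXXXX
position 4 holds _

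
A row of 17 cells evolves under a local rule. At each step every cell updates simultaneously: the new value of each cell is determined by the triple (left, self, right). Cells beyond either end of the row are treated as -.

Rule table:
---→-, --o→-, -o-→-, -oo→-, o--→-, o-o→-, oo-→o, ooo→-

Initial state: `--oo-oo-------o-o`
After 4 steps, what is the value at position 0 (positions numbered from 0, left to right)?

step 1: ---o--o----------
step 2: -----------------
step 3: -----------------  (fixed point — unchanged through step 4)
position 0 holds -

-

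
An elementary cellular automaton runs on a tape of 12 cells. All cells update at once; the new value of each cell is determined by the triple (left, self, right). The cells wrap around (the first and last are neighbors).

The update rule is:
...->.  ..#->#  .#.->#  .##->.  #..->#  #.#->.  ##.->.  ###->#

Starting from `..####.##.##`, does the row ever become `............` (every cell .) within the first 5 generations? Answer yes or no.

no

##.##.......
.....#.....#
#...###...##
.#.#.#.#.#.#
.#.#.#.#.#.#
generation 5 is .#.#.#.#.#.#, still not uniform .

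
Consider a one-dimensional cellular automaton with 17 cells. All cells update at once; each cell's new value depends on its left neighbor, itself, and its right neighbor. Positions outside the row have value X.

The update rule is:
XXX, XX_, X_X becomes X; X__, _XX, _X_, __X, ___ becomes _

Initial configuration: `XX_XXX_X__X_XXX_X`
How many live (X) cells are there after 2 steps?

XXX_XXX____X_XXX_
XXXX_XX_____X_XXX
count of X: 10

10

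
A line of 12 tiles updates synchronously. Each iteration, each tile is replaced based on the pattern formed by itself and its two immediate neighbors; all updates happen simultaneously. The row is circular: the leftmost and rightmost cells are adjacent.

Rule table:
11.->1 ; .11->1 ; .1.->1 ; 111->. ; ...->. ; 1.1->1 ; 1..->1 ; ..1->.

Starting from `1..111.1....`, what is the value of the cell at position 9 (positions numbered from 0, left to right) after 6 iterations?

11.1.1111...
111111..11..
1....11.111.
11...1111.11
.11..1..111.
.111.11.1.11
position 9 holds .

.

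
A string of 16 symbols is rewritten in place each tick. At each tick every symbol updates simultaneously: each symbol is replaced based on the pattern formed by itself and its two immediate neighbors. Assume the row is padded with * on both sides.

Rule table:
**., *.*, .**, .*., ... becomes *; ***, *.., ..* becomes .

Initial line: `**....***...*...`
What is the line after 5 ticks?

**............**

tick 1: .*.**.*.*.*.*.*.
tick 2: ****************
tick 3: ................
tick 4: .**************.
tick 5: **............**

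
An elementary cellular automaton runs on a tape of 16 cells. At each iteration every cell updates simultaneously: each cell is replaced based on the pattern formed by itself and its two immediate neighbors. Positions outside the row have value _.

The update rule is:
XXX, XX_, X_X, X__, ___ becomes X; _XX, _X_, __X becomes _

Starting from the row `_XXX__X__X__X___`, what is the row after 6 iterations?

_X__X__XXX__X__X

__XXX__X__X__XXX
X__XXX__X__X__XX
_X__XXX__X__X__X
__X__XXX__X__X__
X__X__XXX__X__XX
_X__X__XXX__X__X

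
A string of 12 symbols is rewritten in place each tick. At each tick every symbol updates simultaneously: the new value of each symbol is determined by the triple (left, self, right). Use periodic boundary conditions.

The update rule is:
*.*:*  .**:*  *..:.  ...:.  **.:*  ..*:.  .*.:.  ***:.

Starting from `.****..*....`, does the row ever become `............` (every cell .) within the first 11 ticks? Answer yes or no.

yes

tick 1: .*..*.......
tick 2: ............
all cells are . at tick 2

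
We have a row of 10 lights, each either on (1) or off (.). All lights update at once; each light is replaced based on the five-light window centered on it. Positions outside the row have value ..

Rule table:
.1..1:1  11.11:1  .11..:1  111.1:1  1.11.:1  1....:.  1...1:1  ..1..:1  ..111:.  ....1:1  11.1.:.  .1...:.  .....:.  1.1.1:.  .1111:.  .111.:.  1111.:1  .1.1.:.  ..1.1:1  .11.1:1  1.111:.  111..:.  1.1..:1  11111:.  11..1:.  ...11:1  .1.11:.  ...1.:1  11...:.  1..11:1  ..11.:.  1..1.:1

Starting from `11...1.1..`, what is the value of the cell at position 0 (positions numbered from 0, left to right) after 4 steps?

step 1: .1.111.1..
step 2: 11...1.1..  (repeats step 0; period 2)
step 4: 11...1.1..
position 0 holds 1

1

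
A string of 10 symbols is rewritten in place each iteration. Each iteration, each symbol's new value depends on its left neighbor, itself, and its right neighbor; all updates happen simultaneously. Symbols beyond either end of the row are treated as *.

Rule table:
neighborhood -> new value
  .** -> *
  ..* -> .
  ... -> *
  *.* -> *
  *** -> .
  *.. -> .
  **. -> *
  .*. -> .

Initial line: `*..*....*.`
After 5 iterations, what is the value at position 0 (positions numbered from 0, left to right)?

*....**..*
*.**.**..*
*******..*
......*..*
.****....*
position 0 holds .

.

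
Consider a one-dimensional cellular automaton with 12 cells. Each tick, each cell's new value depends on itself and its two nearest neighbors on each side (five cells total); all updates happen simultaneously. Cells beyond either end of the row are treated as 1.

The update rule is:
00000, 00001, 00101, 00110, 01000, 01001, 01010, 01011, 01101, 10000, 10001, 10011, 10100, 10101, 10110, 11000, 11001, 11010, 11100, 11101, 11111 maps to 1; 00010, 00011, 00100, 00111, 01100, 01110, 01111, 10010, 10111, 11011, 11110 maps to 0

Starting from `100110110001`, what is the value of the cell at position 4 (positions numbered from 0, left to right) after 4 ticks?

1

111110101100
111011111011
101000101000
111110111110
position 4 holds 1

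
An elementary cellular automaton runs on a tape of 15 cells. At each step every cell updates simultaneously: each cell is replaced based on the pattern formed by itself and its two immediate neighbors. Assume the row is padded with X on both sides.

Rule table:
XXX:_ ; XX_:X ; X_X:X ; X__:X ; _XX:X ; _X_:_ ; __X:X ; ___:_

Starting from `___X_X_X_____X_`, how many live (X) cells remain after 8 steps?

11

X_X_X_X_X___X_X
XX_X_X_X_X_X_XX
_XX_X_X_X_X_XX_
XXXX_X_X_X_XXXX
___XX_X_X_XX___
X_XXXX_X_XXXX_X
XXX__XX_XX__XXX
__XXXXXXXXXXX__
count of X: 11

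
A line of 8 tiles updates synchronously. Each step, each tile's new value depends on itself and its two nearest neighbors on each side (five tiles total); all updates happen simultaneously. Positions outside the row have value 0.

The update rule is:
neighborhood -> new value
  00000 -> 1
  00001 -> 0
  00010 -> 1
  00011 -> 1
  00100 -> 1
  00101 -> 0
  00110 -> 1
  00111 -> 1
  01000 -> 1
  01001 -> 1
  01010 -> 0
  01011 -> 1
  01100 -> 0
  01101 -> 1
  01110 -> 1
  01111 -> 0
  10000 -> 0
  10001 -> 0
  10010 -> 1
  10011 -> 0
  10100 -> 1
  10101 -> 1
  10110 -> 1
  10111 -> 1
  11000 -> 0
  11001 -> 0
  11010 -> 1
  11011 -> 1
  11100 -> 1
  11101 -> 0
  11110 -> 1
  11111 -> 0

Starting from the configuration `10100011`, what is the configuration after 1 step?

00110110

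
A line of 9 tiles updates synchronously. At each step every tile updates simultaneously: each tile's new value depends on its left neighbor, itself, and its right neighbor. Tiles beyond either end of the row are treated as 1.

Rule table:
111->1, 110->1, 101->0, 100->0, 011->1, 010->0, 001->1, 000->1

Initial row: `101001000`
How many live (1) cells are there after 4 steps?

7

step 1: 100010011
step 2: 101100111
step 3: 101101111
step 4: 101101111
count of 1: 7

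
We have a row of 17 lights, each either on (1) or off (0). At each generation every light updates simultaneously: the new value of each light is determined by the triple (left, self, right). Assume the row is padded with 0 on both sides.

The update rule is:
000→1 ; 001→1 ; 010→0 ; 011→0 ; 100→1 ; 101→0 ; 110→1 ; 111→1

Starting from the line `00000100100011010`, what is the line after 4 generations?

generation 1: 11111011011101001
generation 2: 01111001001100110
generation 3: 10111110110111011
generation 4: 00011110010011001

00011110010011001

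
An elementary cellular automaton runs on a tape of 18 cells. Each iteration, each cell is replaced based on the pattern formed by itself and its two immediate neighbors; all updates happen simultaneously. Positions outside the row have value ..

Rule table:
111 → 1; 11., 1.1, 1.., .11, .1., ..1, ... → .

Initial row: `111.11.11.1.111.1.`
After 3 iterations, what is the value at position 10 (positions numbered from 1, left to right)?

.

.1...........1....
..................
..................
position 10 holds .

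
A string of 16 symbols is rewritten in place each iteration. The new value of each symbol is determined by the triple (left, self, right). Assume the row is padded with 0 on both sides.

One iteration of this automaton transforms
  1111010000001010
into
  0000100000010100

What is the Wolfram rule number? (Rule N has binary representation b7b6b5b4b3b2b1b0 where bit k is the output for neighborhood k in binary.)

34

position 1: 111 → 0  (bit 7 = 0)
position 3: 110 → 0  (bit 6 = 0)
position 4: 101 → 1  (bit 5 = 1)
position 6: 100 → 0  (bit 4 = 0)
position 0: 011 → 0  (bit 3 = 0)
position 5: 010 → 0  (bit 2 = 0)
position 11: 001 → 1  (bit 1 = 1)
position 7: 000 → 0  (bit 0 = 0)
bits b7..b0 = 00100010 = 34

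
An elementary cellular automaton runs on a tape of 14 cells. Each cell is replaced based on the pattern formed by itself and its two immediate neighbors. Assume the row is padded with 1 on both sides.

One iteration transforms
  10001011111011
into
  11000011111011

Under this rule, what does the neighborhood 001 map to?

At position 3 the neighborhood is 001; the next row has 0 there.

0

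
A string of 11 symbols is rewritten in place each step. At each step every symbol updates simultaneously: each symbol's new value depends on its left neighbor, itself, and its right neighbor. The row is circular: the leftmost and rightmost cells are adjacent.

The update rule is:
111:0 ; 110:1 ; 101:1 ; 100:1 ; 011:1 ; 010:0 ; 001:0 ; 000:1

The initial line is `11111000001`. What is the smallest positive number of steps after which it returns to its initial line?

00001111101
11101000110
10110110111
11111111100
10000000110
01111110111
11000011101
01111010111
11001101101
01101111111
11111000001

11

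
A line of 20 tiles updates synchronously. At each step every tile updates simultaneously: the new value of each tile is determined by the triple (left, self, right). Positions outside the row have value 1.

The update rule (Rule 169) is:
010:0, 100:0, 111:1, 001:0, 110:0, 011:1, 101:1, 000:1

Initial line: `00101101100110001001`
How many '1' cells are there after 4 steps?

13

00011011000100100001
01010110010000001101
10101100000111101011
01011001110111010111
count of 1: 13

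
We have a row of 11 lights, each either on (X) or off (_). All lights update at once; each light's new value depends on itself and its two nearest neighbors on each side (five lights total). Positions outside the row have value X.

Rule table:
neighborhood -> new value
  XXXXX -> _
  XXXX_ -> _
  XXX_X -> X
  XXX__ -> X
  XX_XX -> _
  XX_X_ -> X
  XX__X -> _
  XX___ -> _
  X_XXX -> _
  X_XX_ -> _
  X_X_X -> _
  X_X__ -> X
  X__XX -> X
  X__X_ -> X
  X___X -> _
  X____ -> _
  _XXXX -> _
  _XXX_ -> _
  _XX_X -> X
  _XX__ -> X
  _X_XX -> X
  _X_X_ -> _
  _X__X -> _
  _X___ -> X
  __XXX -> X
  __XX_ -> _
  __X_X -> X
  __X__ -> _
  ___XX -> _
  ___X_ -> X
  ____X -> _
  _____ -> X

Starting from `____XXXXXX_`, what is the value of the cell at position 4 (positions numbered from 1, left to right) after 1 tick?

____X____X_
position 4 holds _

_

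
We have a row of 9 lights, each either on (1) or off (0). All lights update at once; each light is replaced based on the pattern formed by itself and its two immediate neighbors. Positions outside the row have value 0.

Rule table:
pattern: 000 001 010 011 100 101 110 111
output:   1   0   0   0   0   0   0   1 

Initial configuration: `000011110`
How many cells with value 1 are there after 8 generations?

5

generation 1: 111001100
generation 2: 010000001
generation 3: 000111100
generation 4: 110011001
generation 5: 000000000
generation 6: 111111111
generation 7: 011111110
generation 8: 001111100
count of 1: 5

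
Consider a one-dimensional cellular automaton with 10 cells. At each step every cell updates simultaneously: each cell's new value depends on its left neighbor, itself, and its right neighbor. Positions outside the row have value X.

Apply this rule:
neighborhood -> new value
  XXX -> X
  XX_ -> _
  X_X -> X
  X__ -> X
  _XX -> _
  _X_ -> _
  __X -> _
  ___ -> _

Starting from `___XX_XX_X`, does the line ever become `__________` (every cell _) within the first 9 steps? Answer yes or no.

no

X____X__X_
_X____X__X
X_X____X__
_X_X____X_
X_X_X____X
_X_X_X____
X_X_X_X___
_X_X_X_X__
X_X_X_X_X_
step 9 is X_X_X_X_X_, still not uniform _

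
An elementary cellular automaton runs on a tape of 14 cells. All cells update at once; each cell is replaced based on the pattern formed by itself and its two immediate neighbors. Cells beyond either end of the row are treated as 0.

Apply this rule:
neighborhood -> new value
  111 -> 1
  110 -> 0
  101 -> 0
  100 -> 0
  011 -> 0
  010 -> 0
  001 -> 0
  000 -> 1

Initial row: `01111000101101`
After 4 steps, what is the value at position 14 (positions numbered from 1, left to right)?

00110010000000
10000000111111
00111110011110
10011100001100
position 14 holds 0

0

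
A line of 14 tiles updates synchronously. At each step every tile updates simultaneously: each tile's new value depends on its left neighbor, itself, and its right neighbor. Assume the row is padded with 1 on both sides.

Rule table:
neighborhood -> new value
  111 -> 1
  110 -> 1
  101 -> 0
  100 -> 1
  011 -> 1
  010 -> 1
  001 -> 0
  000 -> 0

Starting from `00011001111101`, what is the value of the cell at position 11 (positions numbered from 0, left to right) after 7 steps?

10011101111101
11011101111101
11011101111101  (fixed point — unchanged through step 7)
position 11 holds 1

1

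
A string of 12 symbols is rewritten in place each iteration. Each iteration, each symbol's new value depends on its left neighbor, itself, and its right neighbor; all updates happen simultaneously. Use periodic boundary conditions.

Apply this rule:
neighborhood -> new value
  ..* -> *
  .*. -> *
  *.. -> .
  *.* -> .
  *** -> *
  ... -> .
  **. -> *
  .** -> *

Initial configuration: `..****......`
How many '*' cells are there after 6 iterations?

.*****......
******......
******.....*
******....**
******...***
******..****
count of *: 10

10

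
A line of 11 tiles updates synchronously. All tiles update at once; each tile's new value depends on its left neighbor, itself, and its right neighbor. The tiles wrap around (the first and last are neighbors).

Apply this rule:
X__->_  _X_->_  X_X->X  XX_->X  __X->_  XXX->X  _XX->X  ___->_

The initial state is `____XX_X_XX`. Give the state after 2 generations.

____XXXXXXX

____XXX_XXX
____XXXXXXX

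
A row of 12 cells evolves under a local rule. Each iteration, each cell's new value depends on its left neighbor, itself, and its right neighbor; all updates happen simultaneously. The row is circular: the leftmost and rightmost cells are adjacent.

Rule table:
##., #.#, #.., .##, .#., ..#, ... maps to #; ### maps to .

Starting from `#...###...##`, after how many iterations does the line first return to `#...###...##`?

#####.#####.
#...###...##

2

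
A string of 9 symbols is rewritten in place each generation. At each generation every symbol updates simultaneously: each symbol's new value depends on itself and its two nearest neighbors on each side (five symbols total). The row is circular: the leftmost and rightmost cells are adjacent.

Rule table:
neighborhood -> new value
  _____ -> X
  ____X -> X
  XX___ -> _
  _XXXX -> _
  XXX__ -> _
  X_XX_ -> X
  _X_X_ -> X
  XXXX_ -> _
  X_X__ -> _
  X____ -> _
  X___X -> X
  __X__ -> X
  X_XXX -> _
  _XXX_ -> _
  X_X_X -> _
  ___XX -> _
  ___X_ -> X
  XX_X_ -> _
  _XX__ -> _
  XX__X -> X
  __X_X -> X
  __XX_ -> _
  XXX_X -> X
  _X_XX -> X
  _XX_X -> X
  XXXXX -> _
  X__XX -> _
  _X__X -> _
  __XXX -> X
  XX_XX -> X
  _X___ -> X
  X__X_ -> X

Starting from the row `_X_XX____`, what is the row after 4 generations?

X_____X__

generation 1: XXXX___XX
generation 2: _____X_X_
generation 3: _XXXXXX_X
generation 4: X_____X__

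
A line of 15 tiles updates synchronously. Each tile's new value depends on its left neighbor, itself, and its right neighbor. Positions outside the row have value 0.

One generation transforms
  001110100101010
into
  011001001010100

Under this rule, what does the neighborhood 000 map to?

At position 0 the neighborhood is 000; the next row has 0 there.

0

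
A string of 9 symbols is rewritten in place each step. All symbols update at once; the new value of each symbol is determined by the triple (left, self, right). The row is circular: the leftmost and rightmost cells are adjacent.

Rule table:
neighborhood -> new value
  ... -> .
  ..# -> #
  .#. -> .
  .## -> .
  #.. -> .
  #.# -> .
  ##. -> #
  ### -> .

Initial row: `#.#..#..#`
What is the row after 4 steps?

#...#..#.
...#..#..
..#..#...
.#..#....

.#..#....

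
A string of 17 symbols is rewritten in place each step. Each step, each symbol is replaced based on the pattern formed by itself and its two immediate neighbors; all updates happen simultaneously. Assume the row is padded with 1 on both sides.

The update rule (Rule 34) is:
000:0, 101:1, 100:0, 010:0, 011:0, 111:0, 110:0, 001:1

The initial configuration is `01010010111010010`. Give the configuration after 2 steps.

step 1: 10100101000100101
step 2: 01001010001001010

01001010001001010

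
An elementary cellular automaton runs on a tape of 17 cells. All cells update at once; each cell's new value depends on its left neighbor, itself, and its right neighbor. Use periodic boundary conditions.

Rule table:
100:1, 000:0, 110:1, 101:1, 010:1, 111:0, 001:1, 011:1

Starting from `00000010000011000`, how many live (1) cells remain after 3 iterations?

14

00000111000111100
00001101101100110
00011111111111111
count of 1: 14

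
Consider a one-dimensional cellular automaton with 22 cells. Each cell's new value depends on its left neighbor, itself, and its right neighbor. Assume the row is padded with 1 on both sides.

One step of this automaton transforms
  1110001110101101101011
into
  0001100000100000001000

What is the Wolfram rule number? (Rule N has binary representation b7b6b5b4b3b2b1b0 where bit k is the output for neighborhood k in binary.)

position 0: 111 → 0  (bit 7 = 0)
position 2: 110 → 0  (bit 6 = 0)
position 9: 101 → 0  (bit 5 = 0)
position 3: 100 → 1  (bit 4 = 1)
position 6: 011 → 0  (bit 3 = 0)
position 10: 010 → 1  (bit 2 = 1)
position 5: 001 → 0  (bit 1 = 0)
position 4: 000 → 1  (bit 0 = 1)
bits b7..b0 = 00010101 = 21

21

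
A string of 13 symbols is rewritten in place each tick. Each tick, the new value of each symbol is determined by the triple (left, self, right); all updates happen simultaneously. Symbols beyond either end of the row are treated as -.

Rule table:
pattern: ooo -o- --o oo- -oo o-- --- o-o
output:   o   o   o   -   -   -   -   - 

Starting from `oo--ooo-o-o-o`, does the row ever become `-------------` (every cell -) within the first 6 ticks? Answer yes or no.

---o-o--o-o-o
--oo-o-oo-o-o
-o---o----o-o
oo--oo---oo-o
---o----o---o
--oo---oo--oo
tick 6 is --oo---oo--oo, still not uniform -

no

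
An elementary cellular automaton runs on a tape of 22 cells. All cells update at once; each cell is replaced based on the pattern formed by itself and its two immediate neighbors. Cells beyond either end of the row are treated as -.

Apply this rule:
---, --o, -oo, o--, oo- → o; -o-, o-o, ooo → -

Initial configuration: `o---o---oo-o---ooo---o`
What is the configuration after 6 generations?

-oooooo--ooo---oooo-oo

-ooo-ooooo--oooo-oooo-
oo-o-o---oooo--o-o--oo
oo----oooo--ooo---oooo
ooooooo--oooo-ooooo--o
o-----oooo--o-o---ooo-
-oooooo--ooo---oooo-oo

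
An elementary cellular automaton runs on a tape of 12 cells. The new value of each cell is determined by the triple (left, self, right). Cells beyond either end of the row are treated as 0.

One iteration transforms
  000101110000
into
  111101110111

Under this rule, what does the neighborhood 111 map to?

1

At position 6 the neighborhood is 111; the next row has 1 there.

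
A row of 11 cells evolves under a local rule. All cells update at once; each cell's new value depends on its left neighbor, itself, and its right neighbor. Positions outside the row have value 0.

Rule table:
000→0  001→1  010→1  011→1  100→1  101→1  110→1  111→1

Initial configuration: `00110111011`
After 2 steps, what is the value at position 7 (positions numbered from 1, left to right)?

01111111111
11111111111
position 7 holds 1

1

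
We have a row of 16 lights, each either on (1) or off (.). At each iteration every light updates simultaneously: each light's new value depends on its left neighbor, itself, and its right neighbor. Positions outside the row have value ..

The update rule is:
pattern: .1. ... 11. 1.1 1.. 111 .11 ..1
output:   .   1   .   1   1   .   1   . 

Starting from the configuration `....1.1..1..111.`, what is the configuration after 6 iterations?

111..1.1..1.1..1
1..1..1.1..1.1..
.1..1..1.1..1.11
..1..1..1.1..11.
1..1..1..1.1.1.1
.1..1..1..1.1.1.

.1..1..1..1.1.1.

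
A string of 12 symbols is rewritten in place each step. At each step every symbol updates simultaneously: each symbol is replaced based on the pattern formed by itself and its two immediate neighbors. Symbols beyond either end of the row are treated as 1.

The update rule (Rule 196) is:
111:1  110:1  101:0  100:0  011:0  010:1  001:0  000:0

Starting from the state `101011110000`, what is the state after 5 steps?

101000010000

101001110000
101000110000
101000010000
101000010000  (fixed point — unchanged through step 5)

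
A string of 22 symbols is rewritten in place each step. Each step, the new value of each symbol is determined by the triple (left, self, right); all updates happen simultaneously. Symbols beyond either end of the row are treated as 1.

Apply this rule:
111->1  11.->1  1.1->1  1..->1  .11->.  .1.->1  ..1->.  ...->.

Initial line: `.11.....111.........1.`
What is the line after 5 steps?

11111.11.....111......

1.11.....111........11
11.11.....111........1
111.11.....111........
1111.11.....111.......
11111.11.....111......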